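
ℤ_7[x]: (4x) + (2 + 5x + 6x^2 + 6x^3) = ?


Add coefficients mod 7:
x^0: 0 + 2 = 2 (mod 7)
x^1: 4 + 5 = 2 (mod 7)
x^2: 0 + 6 = 6 (mod 7)
x^3: 0 + 6 = 6 (mod 7)
Result: 2 + 2x + 6x^2 + 6x^3

f + g = 2 + 2x + 6x^2 + 6x^3


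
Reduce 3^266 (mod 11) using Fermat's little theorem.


Fermat's little theorem: if p is prime and gcd(a,p)=1, then a^(p-1) ≡ 1 (mod p)
p = 11 is prime, gcd(3,11) = 1
Reduce exponent: 266 mod 10 = 6
So 3^266 ≡ 3^6 (mod 11)
3^6 mod 11 = 3

3^266 ≡ 3 (mod 11)


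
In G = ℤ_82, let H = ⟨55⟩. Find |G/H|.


|⟨55⟩| = n / gcd(55, 82) = 82 / 1 = 82
H is normal (ℤ_82 is abelian).
|G/H| = |G| / |H| = 82 / 82 = 1

|G/H| = 1


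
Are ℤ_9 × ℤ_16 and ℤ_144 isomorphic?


Comparing ℤ_9 × ℤ_16 and ℤ_144:
gcd(9,16) = 1, so ℤ_9 × ℤ_16 ≅ ℤ_144 (CRT)

Yes, ℤ_9 × ℤ_16 ≅ ℤ_144


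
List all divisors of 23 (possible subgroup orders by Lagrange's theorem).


Lagrange's theorem: |H| divides |G|
|G| = 23
Divisors of 23: 1, 23

Possible subgroup orders: {1, 23}


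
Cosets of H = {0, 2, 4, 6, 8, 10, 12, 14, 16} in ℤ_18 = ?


H = {0, 2, 4, 6, 8, 10, 12, 14, 16}, |H| = 9
Number of cosets = |G|/|H| = 18/9 = 2
0 + H = {0, 2, 4, 6, 8, 10, 12, 14, 16}
1 + H = {1, 3, 5, 7, 9, 11, 13, 15, 17}

Cosets: 0+H={0,2,4,6,8,10,12,14,16}; 1+H={1,3,5,7,9,11,13,15,17}


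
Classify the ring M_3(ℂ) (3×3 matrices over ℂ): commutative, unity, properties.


Matrix multiplication is non-commutative for n ≥ 2; the identity matrix I is the unity; singular matrices give zero divisors, so not an integral domain
Commutative: No
Integral domain: No
Has unity: Yes

M_3(ℂ) (3×3 matrices over ℂ): Commutative=No, Unity=Yes


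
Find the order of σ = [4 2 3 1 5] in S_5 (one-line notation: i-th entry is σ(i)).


Cycle decomposition: (1 4)
Cycle lengths: 2
Order = lcm(2) = 2

ord(σ) = 2


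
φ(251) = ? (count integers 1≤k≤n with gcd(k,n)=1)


Factor n: 251 = 251
φ(n) = n · ∏(1 - 1/p) over distinct primes p | n
φ(251) = 251 · (1 - 1/251) = 250

φ(251) = 250


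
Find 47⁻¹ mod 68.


Use the extended Euclidean algorithm to write 1 = 47·s + 68·t; then s mod 68 is the inverse.
Euclidean algorithm:
  47 = 0·68 + 47
  68 = 1·47 + 21
  47 = 2·21 + 5
  21 = 4·5 + 1
  5 = 5·1 + 0
gcd(47,68) = 1
Back-substitution gives: 47·(-13) + 68·(9) = 1
So 47⁻¹ ≡ -13 ≡ 55 (mod 68)
Check: 47 × 55 = 2585 ≡ 1 (mod 68) ✓

47⁻¹ ≡ 55 (mod 68)


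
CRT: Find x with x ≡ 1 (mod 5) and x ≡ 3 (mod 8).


m₁ = 5, m₂ = 8, gcd = 1, so CRT applies. M = m₁·m₂ = 40
Let M₁ = M/m₁ = 8, M₂ = M/m₂ = 5
Find y₁ ≡ M₁⁻¹ (mod m₁): 8⁻¹ ≡ 2 (mod 5)
Find y₂ ≡ M₂⁻¹ (mod m₂): 5⁻¹ ≡ 5 (mod 8)
x = a₁·M₁·y₁ + a₂·M₂·y₂ = 1·8·2 + 3·5·5 = 91
Reduce mod 40: x ≡ 11
Check: 11 mod 5 = 1 ✓, 11 mod 8 = 3 ✓

x ≡ 11 (mod 40)


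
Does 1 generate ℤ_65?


g generates ℤ_n iff gcd(g, n) = 1
gcd(1, 65) = 1
Since gcd = 1, 1 is a generator.

Yes, 1 generates ℤ_65


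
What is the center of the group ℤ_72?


Z(G) = {g ∈ G | gx = xg for all x ∈ G}
ℤ_72 is abelian, so Z(G) = G

Z(ℤ_72) = ℤ_72


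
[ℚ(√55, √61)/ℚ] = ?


[ℚ(√55,√61):ℚ] = [ℚ(√55,√61):ℚ(√55)]·[ℚ(√55):ℚ] = 2·2 = 4

[ℚ(√55, √61)/ℚ] = 4


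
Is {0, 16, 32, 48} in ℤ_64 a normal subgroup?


H = {0, 16, 32, 48} in ℤ_64
ℤ_64 is abelian; every subgroup of an abelian group is normal

Yes, normal subgroup


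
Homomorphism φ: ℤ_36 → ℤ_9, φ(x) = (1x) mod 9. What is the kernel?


Kernel = preimage of identity
ker(φ) = {x ∈ ℤ_36 : 1x ≡ 0 (mod 9)}. Since 9 | 36, φ is well-defined. The kernel is the cyclic subgroup ⟨9⟩ of ℤ_36 (order 4), i.e. {0, 9, 18, 27}

ker(φ) = {0, 9, 18, 27}


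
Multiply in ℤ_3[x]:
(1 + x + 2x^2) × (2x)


Expand and collect like terms; reduce coefficients mod 3:
x^0: 1·0 = 0 ≡ 0 (mod 3)
x^1: 1·2 + 1·0 = 2 ≡ 2 (mod 3)
x^2: 1·2 + 2·0 = 2 ≡ 2 (mod 3)
x^3: 2·2 = 4 ≡ 1 (mod 3)
Result: 2x + 2x^2 + x^3

f · g = 2x + 2x^2 + x^3


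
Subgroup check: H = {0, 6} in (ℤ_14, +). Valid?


Subgroup test for H = {0, 6} in (ℤ_14, +):
(1) 0 ∈ H? Yes
(2) Closure: for all a,b ∈ H, (a+b) mod 14 ∈ H? No  [counterexample: 6 + 6 = 12 ∉ H]
(3) Inverses: for all a ∈ H, -a mod 14 ∈ H? No

No, H is not a subgroup of ℤ_14


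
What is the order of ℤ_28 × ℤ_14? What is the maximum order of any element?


|ℤ_28 × ℤ_14| = 28 × 14 = 392
Max element order = lcm(28,14) = 28
Cyclic? No (gcd=14)

|ℤ_28×ℤ_14| = 392, max element order = 28


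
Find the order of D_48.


|D_n| = 2n (n rotations and n reflections)
|D_48| = 2×48 = 96

|D_48| = 96


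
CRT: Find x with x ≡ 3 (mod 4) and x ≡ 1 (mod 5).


m₁ = 4, m₂ = 5, gcd = 1, so CRT applies. M = m₁·m₂ = 20
Let M₁ = M/m₁ = 5, M₂ = M/m₂ = 4
Find y₁ ≡ M₁⁻¹ (mod m₁): 5⁻¹ ≡ 1 (mod 4)
Find y₂ ≡ M₂⁻¹ (mod m₂): 4⁻¹ ≡ 4 (mod 5)
x = a₁·M₁·y₁ + a₂·M₂·y₂ = 3·5·1 + 1·4·4 = 31
Reduce mod 20: x ≡ 11
Check: 11 mod 4 = 3 ✓, 11 mod 5 = 1 ✓

x ≡ 11 (mod 20)


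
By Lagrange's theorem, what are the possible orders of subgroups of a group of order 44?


Lagrange's theorem: |H| divides |G|
|G| = 44
Divisors of 44: 1, 2, 4, 11, 22, 44

Possible subgroup orders: {1, 2, 4, 11, 22, 44}


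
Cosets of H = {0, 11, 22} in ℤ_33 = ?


H = {0, 11, 22}, |H| = 3
Number of cosets = |G|/|H| = 33/3 = 11
0 + H = {0, 11, 22}
1 + H = {1, 12, 23}
2 + H = {2, 13, 24}
3 + H = {3, 14, 25}
4 + H = {4, 15, 26}
5 + H = {5, 16, 27}
6 + H = {6, 17, 28}
7 + H = {7, 18, 29}
8 + H = {8, 19, 30}
9 + H = {9, 20, 31}
10 + H = {10, 21, 32}

Cosets: 0+H={0,11,22}; 1+H={1,12,23}; 2+H={2,13,24}; 3+H={3,14,25}; 4+H={4,15,26}; 5+H={5,16,27}; 6+H={6,17,28}; 7+H={7,18,29}; 8+H={8,19,30}; 9+H={9,20,31}; 10+H={10,21,32}


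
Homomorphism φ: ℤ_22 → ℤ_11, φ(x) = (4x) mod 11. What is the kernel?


Kernel = preimage of identity
ker(φ) = {x ∈ ℤ_22 : 4x ≡ 0 (mod 11)}. Since 11 | 22, φ is well-defined. The kernel is the cyclic subgroup ⟨11⟩ of ℤ_22 (order 2), i.e. {0, 11}

ker(φ) = {0, 11}


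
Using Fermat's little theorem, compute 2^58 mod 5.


Fermat's little theorem: if p is prime and gcd(a,p)=1, then a^(p-1) ≡ 1 (mod p)
p = 5 is prime, gcd(2,5) = 1
Reduce exponent: 58 mod 4 = 2
So 2^58 ≡ 2^2 (mod 5)
2^2 mod 5 = 4

2^58 ≡ 4 (mod 5)


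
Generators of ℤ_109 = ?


g generates ℤ_n iff gcd(g,n) = 1
Prime factors of 109: 109
Generators are g ∈ {1,...,108} not divisible by any of these primes.
Generators: {1, 2, 3, 4, 5, 6, 7, 8, 9, 10, 11, 12, 13, 14, 15, 16, 17, 18, 19, 20, 21, 22, 23, 24, 25, 26, 27, 28, 29, 30, 31, 32, 33, 34, 35, 36, 37, 38, 39, 40, 41, 42, 43, 44, 45, 46, 47, 48, 49, 50, 51, 52, 53, 54, 55, 56, 57, 58, 59, 60, 61, 62, 63, 64, 65, 66, 67, 68, 69, 70, 71, 72, 73, 74, 75, 76, 77, 78, 79, 80, 81, 82, 83, 84, 85, 86, 87, 88, 89, 90, 91, 92, 93, 94, 95, 96, 97, 98, 99, 100, 101, 102, 103, 104, 105, 106, 107, 108}
Number of generators = φ(109) = 108

Generators of ℤ_109 = {1, 2, 3, 4, 5, 6, 7, 8, 9, 10, 11, 12, 13, 14, 15, 16, 17, 18, 19, 20, 21, 22, 23, 24, 25, 26, 27, 28, 29, 30, 31, 32, 33, 34, 35, 36, 37, 38, 39, 40, 41, 42, 43, 44, 45, 46, 47, 48, 49, 50, 51, 52, 53, 54, 55, 56, 57, 58, 59, 60, 61, 62, 63, 64, 65, 66, 67, 68, 69, 70, 71, 72, 73, 74, 75, 76, 77, 78, 79, 80, 81, 82, 83, 84, 85, 86, 87, 88, 89, 90, 91, 92, 93, 94, 95, 96, 97, 98, 99, 100, 101, 102, 103, 104, 105, 106, 107, 108}


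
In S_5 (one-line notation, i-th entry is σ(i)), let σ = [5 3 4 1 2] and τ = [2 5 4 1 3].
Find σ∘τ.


σ∘τ: apply τ first, then σ
1 →τ 2 →σ 3
2 →τ 5 →σ 2
3 →τ 4 →σ 1
4 →τ 1 →σ 5
5 →τ 3 →σ 4

σ∘τ = [3 2 1 5 4]


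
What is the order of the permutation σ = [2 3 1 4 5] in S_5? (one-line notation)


Cycle decomposition: (1 2 3)
Cycle lengths: 3
Order = lcm(3) = 3

ord(σ) = 3


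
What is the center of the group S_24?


Z(G) = {g ∈ G | gx = xg for all x ∈ G}
S_n is non-abelian for n ≥ 3; Z(S_24) is trivial

Z(S_24) = {e}


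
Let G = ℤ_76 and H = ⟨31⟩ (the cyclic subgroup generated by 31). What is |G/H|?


|⟨31⟩| = n / gcd(31, 76) = 76 / 1 = 76
H is normal (ℤ_76 is abelian).
|G/H| = |G| / |H| = 76 / 76 = 1

|G/H| = 1


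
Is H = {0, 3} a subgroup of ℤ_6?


Subgroup test for H = {0, 3} in (ℤ_6, +):
(1) 0 ∈ H? Yes
(2) Closure: for all a,b ∈ H, (a+b) mod 6 ∈ H? Yes
(3) Inverses: for all a ∈ H, -a mod 6 ∈ H? Yes

Yes, H is a subgroup of ℤ_6


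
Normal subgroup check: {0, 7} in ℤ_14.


H = {0, 7} in ℤ_14
ℤ_14 is abelian; every subgroup of an abelian group is normal

Yes, normal subgroup


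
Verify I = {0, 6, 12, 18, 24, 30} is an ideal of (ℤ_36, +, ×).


Check ideal conditions for I = {0, 6, 12, 18, 24, 30} in ℤ_36:
(1) I is an additive subgroup? Yes
(2) For r ∈ ℤ_36 and a ∈ I: r·a ∈ I? Yes

Yes, I is an ideal of ℤ_36


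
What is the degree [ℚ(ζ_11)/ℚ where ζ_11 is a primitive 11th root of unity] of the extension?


[ℚ(ζ_n):ℚ] = deg Φ_n(x) = φ(n). Here φ(11) = 10

[ℚ(ζ_11)/ℚ where ζ_11 is a primitive 11th root of unity] = 10


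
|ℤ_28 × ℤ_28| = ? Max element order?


|ℤ_28 × ℤ_28| = 28 × 28 = 784
Max element order = lcm(28,28) = 28
Cyclic? No (gcd=28)

|ℤ_28×ℤ_28| = 784, max element order = 28


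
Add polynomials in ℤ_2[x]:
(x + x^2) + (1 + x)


Add coefficients mod 2:
x^0: 0 + 1 = 1 (mod 2)
x^1: 1 + 1 = 0 (mod 2)
x^2: 1 + 0 = 1 (mod 2)
Result: 1 + x^2

f + g = 1 + x^2


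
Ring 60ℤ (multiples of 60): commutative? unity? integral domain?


60ℤ is a commutative ring under +,× but has no multiplicative identity (1 ∉ 60ℤ); it has no zero divisors, but without unity it is not an integral domain
Commutative: Yes
Integral domain: No
Has unity: No

60ℤ (multiples of 60): Commutative=Yes, Unity=No


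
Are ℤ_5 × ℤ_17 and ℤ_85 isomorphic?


Comparing ℤ_5 × ℤ_17 and ℤ_85:
gcd(5,17) = 1, so ℤ_5 × ℤ_17 ≅ ℤ_85 (CRT)

Yes, ℤ_5 × ℤ_17 ≅ ℤ_85


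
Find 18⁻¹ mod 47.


Use the extended Euclidean algorithm to write 1 = 18·s + 47·t; then s mod 47 is the inverse.
Euclidean algorithm:
  18 = 0·47 + 18
  47 = 2·18 + 11
  18 = 1·11 + 7
  11 = 1·7 + 4
  7 = 1·4 + 3
  4 = 1·3 + 1
  3 = 3·1 + 0
gcd(18,47) = 1
Back-substitution gives: 18·(-13) + 47·(5) = 1
So 18⁻¹ ≡ -13 ≡ 34 (mod 47)
Check: 18 × 34 = 612 ≡ 1 (mod 47) ✓

18⁻¹ ≡ 34 (mod 47)


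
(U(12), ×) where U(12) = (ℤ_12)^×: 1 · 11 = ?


Operation: multiplication mod 12
1 · 11 = (a × b) mod 12 with a = 1, b = 11

1 · 11 = 11


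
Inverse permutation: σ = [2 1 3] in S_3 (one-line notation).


To find σ⁻¹, swap domain and range:
σ(1) = 2 → σ⁻¹(2) = 1
σ(2) = 1 → σ⁻¹(1) = 2
σ(3) = 3 → σ⁻¹(3) = 3

σ⁻¹ = [2 1 3]


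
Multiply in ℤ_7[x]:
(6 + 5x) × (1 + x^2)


Expand and collect like terms; reduce coefficients mod 7:
x^0: 6·1 = 6 ≡ 6 (mod 7)
x^1: 6·0 + 5·1 = 5 ≡ 5 (mod 7)
x^2: 6·1 + 5·0 = 6 ≡ 6 (mod 7)
x^3: 5·1 = 5 ≡ 5 (mod 7)
Result: 6 + 5x + 6x^2 + 5x^3

f · g = 6 + 5x + 6x^2 + 5x^3


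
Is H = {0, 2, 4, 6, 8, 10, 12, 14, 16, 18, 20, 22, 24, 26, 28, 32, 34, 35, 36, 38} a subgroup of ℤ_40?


Subgroup test for H = {0, 2, 4, 6, 8, 10, 12, 14, 16, 18, 20, 22, 24, 26, 28, 32, 34, 35, 36, 38} in (ℤ_40, +):
(1) 0 ∈ H? Yes
(2) Closure: for all a,b ∈ H, (a+b) mod 40 ∈ H? No  [counterexample: 2 + 28 = 30 ∉ H]
(3) Inverses: for all a ∈ H, -a mod 40 ∈ H? No

No, H is not a subgroup of ℤ_40


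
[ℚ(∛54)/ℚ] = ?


∛54 has minimal polynomial x³ - 54 (irreducible over ℚ since 54 is not a perfect cube)

[ℚ(∛54)/ℚ] = 3


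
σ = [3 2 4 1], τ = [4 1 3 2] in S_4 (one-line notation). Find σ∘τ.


σ∘τ: apply τ first, then σ
1 →τ 4 →σ 1
2 →τ 1 →σ 3
3 →τ 3 →σ 4
4 →τ 2 →σ 2

σ∘τ = [1 3 4 2]


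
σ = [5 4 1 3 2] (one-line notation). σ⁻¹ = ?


To find σ⁻¹, swap domain and range:
σ(1) = 5 → σ⁻¹(5) = 1
σ(2) = 4 → σ⁻¹(4) = 2
σ(3) = 1 → σ⁻¹(1) = 3
σ(4) = 3 → σ⁻¹(3) = 4
σ(5) = 2 → σ⁻¹(2) = 5

σ⁻¹ = [3 5 4 2 1]


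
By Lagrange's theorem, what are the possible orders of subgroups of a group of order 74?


Lagrange's theorem: |H| divides |G|
|G| = 74
Divisors of 74: 1, 2, 37, 74

Possible subgroup orders: {1, 2, 37, 74}


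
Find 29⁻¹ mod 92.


Use the extended Euclidean algorithm to write 1 = 29·s + 92·t; then s mod 92 is the inverse.
Euclidean algorithm:
  29 = 0·92 + 29
  92 = 3·29 + 5
  29 = 5·5 + 4
  5 = 1·4 + 1
  4 = 4·1 + 0
gcd(29,92) = 1
Back-substitution gives: 29·(-19) + 92·(6) = 1
So 29⁻¹ ≡ -19 ≡ 73 (mod 92)
Check: 29 × 73 = 2117 ≡ 1 (mod 92) ✓

29⁻¹ ≡ 73 (mod 92)


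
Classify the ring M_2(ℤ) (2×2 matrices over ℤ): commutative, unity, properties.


Matrix multiplication is non-commutative for n ≥ 2; the identity matrix I is the unity; singular matrices give zero divisors, so not an integral domain
Commutative: No
Integral domain: No
Has unity: Yes

M_2(ℤ) (2×2 matrices over ℤ): Commutative=No, Unity=Yes


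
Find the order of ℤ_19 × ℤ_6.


|A × B| = |A| · |B|
|ℤ_19 × ℤ_6| = 19 × 6 = 114

|ℤ_19 × ℤ_6| = 114


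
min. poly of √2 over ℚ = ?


√2 satisfies x² - 2 = 0, irreducible over ℚ since 2 is squarefree

Minimal polynomial: x² - 2


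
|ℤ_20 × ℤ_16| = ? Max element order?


|ℤ_20 × ℤ_16| = 20 × 16 = 320
Max element order = lcm(20,16) = 80
Cyclic? No (gcd=4)

|ℤ_20×ℤ_16| = 320, max element order = 80


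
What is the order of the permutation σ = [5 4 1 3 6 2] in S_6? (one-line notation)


Cycle decomposition: (1 5 6 2 4 3)
Cycle lengths: 6
Order = lcm(6) = 6

ord(σ) = 6


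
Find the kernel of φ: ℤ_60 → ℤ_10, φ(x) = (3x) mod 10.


Kernel = preimage of identity
ker(φ) = {x ∈ ℤ_60 : 3x ≡ 0 (mod 10)}. Since 10 | 60, φ is well-defined. The kernel is the cyclic subgroup ⟨10⟩ of ℤ_60 (order 6), i.e. {0, 10, 20, 30, 40, 50}

ker(φ) = {0, 10, 20, 30, 40, 50}


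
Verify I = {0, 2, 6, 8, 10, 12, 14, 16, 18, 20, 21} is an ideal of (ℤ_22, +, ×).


Check ideal conditions for I = {0, 2, 6, 8, 10, 12, 14, 16, 18, 20, 21} in ℤ_22:
(1) I is an additive subgroup? No
(2) For r ∈ ℤ_22 and a ∈ I: r·a ∈ I? No  [counterexample: r=2, a=2, r·a mod 22 = 4 ∉ I]

No, I is not an ideal of ℤ_22


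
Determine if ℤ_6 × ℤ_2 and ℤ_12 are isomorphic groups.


Comparing ℤ_6 × ℤ_2 and ℤ_12:
gcd(6,2) = 2 ≠ 1. Max element order in ℤ_6×ℤ_2 is lcm(6,2) = 6 < 12, so it has no element of order 12

No, ℤ_6 × ℤ_2 ≇ ℤ_12


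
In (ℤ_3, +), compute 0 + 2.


Operation: addition mod 3
0 + 2 = (a + b) mod 3 with a = 0, b = 2

0 + 2 = 2


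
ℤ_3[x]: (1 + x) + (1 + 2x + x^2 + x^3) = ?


Add coefficients mod 3:
x^0: 1 + 1 = 2 (mod 3)
x^1: 1 + 2 = 0 (mod 3)
x^2: 0 + 1 = 1 (mod 3)
x^3: 0 + 1 = 1 (mod 3)
Result: 2 + x^2 + x^3

f + g = 2 + x^2 + x^3


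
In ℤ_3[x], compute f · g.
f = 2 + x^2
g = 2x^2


Expand and collect like terms; reduce coefficients mod 3:
x^0: 2·0 = 0 ≡ 0 (mod 3)
x^1: 2·0 + 0·0 = 0 ≡ 0 (mod 3)
x^2: 2·2 + 0·0 + 1·0 = 4 ≡ 1 (mod 3)
x^3: 0·2 + 1·0 = 0 ≡ 0 (mod 3)
x^4: 1·2 = 2 ≡ 2 (mod 3)
Result: x^2 + 2x^4

f · g = x^2 + 2x^4


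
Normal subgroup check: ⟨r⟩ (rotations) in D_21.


H = ⟨r⟩ (rotations) in D_21
The rotation subgroup ⟨r⟩ has index 2 in D_21, so it is normal

Yes, normal subgroup


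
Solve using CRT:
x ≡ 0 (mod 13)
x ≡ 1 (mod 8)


m₁ = 13, m₂ = 8, gcd = 1, so CRT applies. M = m₁·m₂ = 104
Let M₁ = M/m₁ = 8, M₂ = M/m₂ = 13
Find y₁ ≡ M₁⁻¹ (mod m₁): 8⁻¹ ≡ 5 (mod 13)
Find y₂ ≡ M₂⁻¹ (mod m₂): 13⁻¹ ≡ 5 (mod 8)
x = a₁·M₁·y₁ + a₂·M₂·y₂ = 0·8·5 + 1·13·5 = 65
Reduce mod 104: x ≡ 65
Check: 65 mod 13 = 0 ✓, 65 mod 8 = 1 ✓

x ≡ 65 (mod 104)


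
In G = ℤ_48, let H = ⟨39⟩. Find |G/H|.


|⟨39⟩| = n / gcd(39, 48) = 48 / 3 = 16
H is normal (ℤ_48 is abelian).
|G/H| = |G| / |H| = 48 / 16 = 3

|G/H| = 3


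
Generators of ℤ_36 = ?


g generates ℤ_n iff gcd(g,n) = 1
Prime factors of 36: 2, 3
Generators are g ∈ {1,...,35} not divisible by any of these primes.
Generators: {1, 5, 7, 11, 13, 17, 19, 23, 25, 29, 31, 35}
Number of generators = φ(36) = 12

Generators of ℤ_36 = {1, 5, 7, 11, 13, 17, 19, 23, 25, 29, 31, 35}


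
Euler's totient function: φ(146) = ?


Factor n: 146 = 2 × 73
φ(n) = n · ∏(1 - 1/p) over distinct primes p | n
φ(146) = 146 · (1 - 1/2) · (1 - 1/73) = 72

φ(146) = 72


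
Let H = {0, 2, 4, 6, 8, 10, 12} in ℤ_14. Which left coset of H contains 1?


1 + H = {1 + h (mod 14) : h ∈ H}
1+0=1, 1+2=3, 1+4=5, 1+6=7, 1+8=9, 1+10=11, 1+12=13

1 + H = {1, 3, 5, 7, 9, 11, 13}


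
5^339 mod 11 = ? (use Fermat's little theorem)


Fermat's little theorem: if p is prime and gcd(a,p)=1, then a^(p-1) ≡ 1 (mod p)
p = 11 is prime, gcd(5,11) = 1
Reduce exponent: 339 mod 10 = 9
So 5^339 ≡ 5^9 (mod 11)
5^9 mod 11 = 9

5^339 ≡ 9 (mod 11)


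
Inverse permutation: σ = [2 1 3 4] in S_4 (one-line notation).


To find σ⁻¹, swap domain and range:
σ(1) = 2 → σ⁻¹(2) = 1
σ(2) = 1 → σ⁻¹(1) = 2
σ(3) = 3 → σ⁻¹(3) = 3
σ(4) = 4 → σ⁻¹(4) = 4

σ⁻¹ = [2 1 3 4]


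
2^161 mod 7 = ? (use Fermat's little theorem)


Fermat's little theorem: if p is prime and gcd(a,p)=1, then a^(p-1) ≡ 1 (mod p)
p = 7 is prime, gcd(2,7) = 1
Reduce exponent: 161 mod 6 = 5
So 2^161 ≡ 2^5 (mod 7)
2^5 mod 7 = 4

2^161 ≡ 4 (mod 7)


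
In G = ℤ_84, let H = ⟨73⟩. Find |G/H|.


|⟨73⟩| = n / gcd(73, 84) = 84 / 1 = 84
H is normal (ℤ_84 is abelian).
|G/H| = |G| / |H| = 84 / 84 = 1

|G/H| = 1


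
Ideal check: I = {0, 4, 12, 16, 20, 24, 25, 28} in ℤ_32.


Check ideal conditions for I = {0, 4, 12, 16, 20, 24, 25, 28} in ℤ_32:
(1) I is an additive subgroup? No
(2) For r ∈ ℤ_32 and a ∈ I: r·a ∈ I? No  [counterexample: r=2, a=4, r·a mod 32 = 8 ∉ I]

No, I is not an ideal of ℤ_32


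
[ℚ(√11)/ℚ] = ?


√11 has minimal polynomial x² - 11 (irreducible over ℚ since 11 is squarefree)

[ℚ(√11)/ℚ] = 2


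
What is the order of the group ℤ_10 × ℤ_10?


|A × B| = |A| · |B|
|ℤ_10 × ℤ_10| = 10 × 10 = 100

|ℤ_10 × ℤ_10| = 100


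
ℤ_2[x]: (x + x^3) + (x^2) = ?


Add coefficients mod 2:
x^0: 0 + 0 = 0 (mod 2)
x^1: 1 + 0 = 1 (mod 2)
x^2: 0 + 1 = 1 (mod 2)
x^3: 1 + 0 = 1 (mod 2)
Result: x + x^2 + x^3

f + g = x + x^2 + x^3


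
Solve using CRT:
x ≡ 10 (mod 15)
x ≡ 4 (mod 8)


m₁ = 15, m₂ = 8, gcd = 1, so CRT applies. M = m₁·m₂ = 120
Let M₁ = M/m₁ = 8, M₂ = M/m₂ = 15
Find y₁ ≡ M₁⁻¹ (mod m₁): 8⁻¹ ≡ 2 (mod 15)
Find y₂ ≡ M₂⁻¹ (mod m₂): 15⁻¹ ≡ 7 (mod 8)
x = a₁·M₁·y₁ + a₂·M₂·y₂ = 10·8·2 + 4·15·7 = 580
Reduce mod 120: x ≡ 100
Check: 100 mod 15 = 10 ✓, 100 mod 8 = 4 ✓

x ≡ 100 (mod 120)


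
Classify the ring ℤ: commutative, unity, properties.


integers form a commutative ring with unity 1; no zero divisors
Commutative: Yes
Integral domain: Yes
Has unity: Yes

ℤ: Commutative=Yes, Unity=Yes


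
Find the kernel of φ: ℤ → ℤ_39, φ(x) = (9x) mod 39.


Kernel = preimage of identity
ker(φ) = {x ∈ ℤ : 9x ≡ 0 (mod 39)}. gcd(9,39) = 3, so 9x ≡ 0 (mod 39) ⟺ x ≡ 0 (mod 39/3 = 13). Hence ker(φ) = 13ℤ

ker(φ) = 13ℤ


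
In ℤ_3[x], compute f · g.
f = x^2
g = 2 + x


Expand and collect like terms; reduce coefficients mod 3:
x^0: 0·2 = 0 ≡ 0 (mod 3)
x^1: 0·1 + 0·2 = 0 ≡ 0 (mod 3)
x^2: 0·1 + 1·2 = 2 ≡ 2 (mod 3)
x^3: 1·1 = 1 ≡ 1 (mod 3)
Result: 2x^2 + x^3

f · g = 2x^2 + x^3


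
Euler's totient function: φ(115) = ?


Factor n: 115 = 5 × 23
φ(n) = n · ∏(1 - 1/p) over distinct primes p | n
φ(115) = 115 · (1 - 1/5) · (1 - 1/23) = 88

φ(115) = 88


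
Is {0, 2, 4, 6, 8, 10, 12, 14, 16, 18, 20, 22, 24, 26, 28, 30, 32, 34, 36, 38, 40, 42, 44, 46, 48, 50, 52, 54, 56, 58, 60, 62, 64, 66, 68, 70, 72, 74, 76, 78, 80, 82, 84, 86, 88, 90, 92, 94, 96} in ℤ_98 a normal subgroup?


H = {0, 2, 4, 6, 8, 10, 12, 14, 16, 18, 20, 22, 24, 26, 28, 30, 32, 34, 36, 38, 40, 42, 44, 46, 48, 50, 52, 54, 56, 58, 60, 62, 64, 66, 68, 70, 72, 74, 76, 78, 80, 82, 84, 86, 88, 90, 92, 94, 96} in ℤ_98
ℤ_98 is abelian; every subgroup of an abelian group is normal

Yes, normal subgroup


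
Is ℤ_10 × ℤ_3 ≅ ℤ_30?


Comparing ℤ_10 × ℤ_3 and ℤ_30:
gcd(10,3) = 1, so ℤ_10 × ℤ_3 ≅ ℤ_30 (CRT)

Yes, ℤ_10 × ℤ_3 ≅ ℤ_30


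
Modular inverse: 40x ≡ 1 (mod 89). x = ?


Use the extended Euclidean algorithm to write 1 = 40·s + 89·t; then s mod 89 is the inverse.
Euclidean algorithm:
  40 = 0·89 + 40
  89 = 2·40 + 9
  40 = 4·9 + 4
  9 = 2·4 + 1
  4 = 4·1 + 0
gcd(40,89) = 1
Back-substitution gives: 40·(-20) + 89·(9) = 1
So 40⁻¹ ≡ -20 ≡ 69 (mod 89)
Check: 40 × 69 = 2760 ≡ 1 (mod 89) ✓

40⁻¹ ≡ 69 (mod 89)


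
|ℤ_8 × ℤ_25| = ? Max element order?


|ℤ_8 × ℤ_25| = 8 × 25 = 200
Max element order = lcm(8,25) = 200
Cyclic? Yes (gcd=1)

|ℤ_8×ℤ_25| = 200, max element order = 200


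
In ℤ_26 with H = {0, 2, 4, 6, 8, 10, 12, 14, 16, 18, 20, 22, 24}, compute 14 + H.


14 + H = {14 + h (mod 26) : h ∈ H}
14+0=14, 14+2=16, 14+4=18, 14+6=20, 14+8=22, 14+10=24, 14+12=0, 14+14=2, 14+16=4, 14+18=6, 14+20=8, 14+22=10, 14+24=12
14 + H = {0, 2, 4, 6, 8, 10, 12, 14, 16, 18, 20, 22, 24} = 0 + H

14 + H = {0, 2, 4, 6, 8, 10, 12, 14, 16, 18, 20, 22, 24}


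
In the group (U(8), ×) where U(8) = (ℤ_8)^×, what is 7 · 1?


Operation: multiplication mod 8
7 · 1 = (a × b) mod 8 with a = 7, b = 1

7 · 1 = 7


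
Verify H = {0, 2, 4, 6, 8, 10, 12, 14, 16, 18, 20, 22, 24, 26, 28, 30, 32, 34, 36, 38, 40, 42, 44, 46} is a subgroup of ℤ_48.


Subgroup test for H = {0, 2, 4, 6, 8, 10, 12, 14, 16, 18, 20, 22, 24, 26, 28, 30, 32, 34, 36, 38, 40, 42, 44, 46} in (ℤ_48, +):
(1) 0 ∈ H? Yes
(2) Closure: for all a,b ∈ H, (a+b) mod 48 ∈ H? Yes
(3) Inverses: for all a ∈ H, -a mod 48 ∈ H? Yes

Yes, H is a subgroup of ℤ_48


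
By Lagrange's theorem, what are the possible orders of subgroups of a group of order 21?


Lagrange's theorem: |H| divides |G|
|G| = 21
Divisors of 21: 1, 3, 7, 21

Possible subgroup orders: {1, 3, 7, 21}


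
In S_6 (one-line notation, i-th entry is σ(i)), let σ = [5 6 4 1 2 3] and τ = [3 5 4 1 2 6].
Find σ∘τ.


σ∘τ: apply τ first, then σ
1 →τ 3 →σ 4
2 →τ 5 →σ 2
3 →τ 4 →σ 1
4 →τ 1 →σ 5
5 →τ 2 →σ 6
6 →τ 6 →σ 3

σ∘τ = [4 2 1 5 6 3]


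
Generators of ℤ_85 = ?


g generates ℤ_n iff gcd(g,n) = 1
Prime factors of 85: 5, 17
Generators are g ∈ {1,...,84} not divisible by any of these primes.
Generators: {1, 2, 3, 4, 6, 7, 8, 9, 11, 12, 13, 14, 16, 18, 19, 21, 22, 23, 24, 26, 27, 28, 29, 31, 32, 33, 36, 37, 38, 39, 41, 42, 43, 44, 46, 47, 48, 49, 52, 53, 54, 56, 57, 58, 59, 61, 62, 63, 64, 66, 67, 69, 71, 72, 73, 74, 76, 77, 78, 79, 81, 82, 83, 84}
Number of generators = φ(85) = 64

Generators of ℤ_85 = {1, 2, 3, 4, 6, 7, 8, 9, 11, 12, 13, 14, 16, 18, 19, 21, 22, 23, 24, 26, 27, 28, 29, 31, 32, 33, 36, 37, 38, 39, 41, 42, 43, 44, 46, 47, 48, 49, 52, 53, 54, 56, 57, 58, 59, 61, 62, 63, 64, 66, 67, 69, 71, 72, 73, 74, 76, 77, 78, 79, 81, 82, 83, 84}


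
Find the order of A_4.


|A_n| = n!/2 (even permutations)
|A_4| = 4!/2 = 24/2 = 12

|A_4| = 12


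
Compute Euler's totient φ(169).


Factor n: 169 = 13^2
φ(n) = n · ∏(1 - 1/p) over distinct primes p | n
φ(169) = 169 · (1 - 1/13) = 156

φ(169) = 156


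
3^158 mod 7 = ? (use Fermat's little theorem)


Fermat's little theorem: if p is prime and gcd(a,p)=1, then a^(p-1) ≡ 1 (mod p)
p = 7 is prime, gcd(3,7) = 1
Reduce exponent: 158 mod 6 = 2
So 3^158 ≡ 3^2 (mod 7)
3^2 mod 7 = 2

3^158 ≡ 2 (mod 7)


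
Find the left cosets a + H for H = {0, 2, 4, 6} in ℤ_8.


H = {0, 2, 4, 6}, |H| = 4
Number of cosets = |G|/|H| = 8/4 = 2
0 + H = {0, 2, 4, 6}
1 + H = {1, 3, 5, 7}

Cosets: 0+H={0,2,4,6}; 1+H={1,3,5,7}


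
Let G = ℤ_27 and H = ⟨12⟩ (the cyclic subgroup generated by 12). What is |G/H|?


|⟨12⟩| = n / gcd(12, 27) = 27 / 3 = 9
H is normal (ℤ_27 is abelian).
|G/H| = |G| / |H| = 27 / 9 = 3

|G/H| = 3


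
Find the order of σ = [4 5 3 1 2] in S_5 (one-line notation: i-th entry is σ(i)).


Cycle decomposition: (1 4) (2 5)
Cycle lengths: 2, 2
Order = lcm(2, 2) = 2

ord(σ) = 2


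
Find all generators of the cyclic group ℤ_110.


g generates ℤ_n iff gcd(g,n) = 1
Prime factors of 110: 2, 5, 11
Generators are g ∈ {1,...,109} not divisible by any of these primes.
Generators: {1, 3, 7, 9, 13, 17, 19, 21, 23, 27, 29, 31, 37, 39, 41, 43, 47, 49, 51, 53, 57, 59, 61, 63, 67, 69, 71, 73, 79, 81, 83, 87, 89, 91, 93, 97, 101, 103, 107, 109}
Number of generators = φ(110) = 40

Generators of ℤ_110 = {1, 3, 7, 9, 13, 17, 19, 21, 23, 27, 29, 31, 37, 39, 41, 43, 47, 49, 51, 53, 57, 59, 61, 63, 67, 69, 71, 73, 79, 81, 83, 87, 89, 91, 93, 97, 101, 103, 107, 109}


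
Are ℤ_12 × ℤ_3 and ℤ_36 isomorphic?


Comparing ℤ_12 × ℤ_3 and ℤ_36:
gcd(12,3) = 3 ≠ 1. Max element order in ℤ_12×ℤ_3 is lcm(12,3) = 12 < 36, so it has no element of order 36

No, ℤ_12 × ℤ_3 ≇ ℤ_36


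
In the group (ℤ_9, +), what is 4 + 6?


Operation: addition mod 9
4 + 6 = (a + b) mod 9 with a = 4, b = 6

4 + 6 = 1


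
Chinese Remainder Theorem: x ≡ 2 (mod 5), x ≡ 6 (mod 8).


m₁ = 5, m₂ = 8, gcd = 1, so CRT applies. M = m₁·m₂ = 40
Let M₁ = M/m₁ = 8, M₂ = M/m₂ = 5
Find y₁ ≡ M₁⁻¹ (mod m₁): 8⁻¹ ≡ 2 (mod 5)
Find y₂ ≡ M₂⁻¹ (mod m₂): 5⁻¹ ≡ 5 (mod 8)
x = a₁·M₁·y₁ + a₂·M₂·y₂ = 2·8·2 + 6·5·5 = 182
Reduce mod 40: x ≡ 22
Check: 22 mod 5 = 2 ✓, 22 mod 8 = 6 ✓

x ≡ 22 (mod 40)


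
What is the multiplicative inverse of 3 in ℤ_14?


Use the extended Euclidean algorithm to write 1 = 3·s + 14·t; then s mod 14 is the inverse.
Euclidean algorithm:
  3 = 0·14 + 3
  14 = 4·3 + 2
  3 = 1·2 + 1
  2 = 2·1 + 0
gcd(3,14) = 1
Back-substitution gives: 3·(5) + 14·(-1) = 1
So 3⁻¹ ≡ 5 ≡ 5 (mod 14)
Check: 3 × 5 = 15 ≡ 1 (mod 14) ✓

3⁻¹ ≡ 5 (mod 14)


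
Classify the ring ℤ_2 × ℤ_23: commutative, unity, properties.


Direct product ring; commutative with unity (1,1); but (1,0)·(0,1) = (0,0) gives zero divisors, so not an integral domain
Commutative: Yes
Integral domain: No
Has unity: Yes

ℤ_2 × ℤ_23: Commutative=Yes, Unity=Yes


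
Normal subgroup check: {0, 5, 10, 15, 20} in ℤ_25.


H = {0, 5, 10, 15, 20} in ℤ_25
ℤ_25 is abelian; every subgroup of an abelian group is normal

Yes, normal subgroup


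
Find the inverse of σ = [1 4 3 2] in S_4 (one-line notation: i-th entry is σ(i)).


To find σ⁻¹, swap domain and range:
σ(1) = 1 → σ⁻¹(1) = 1
σ(2) = 4 → σ⁻¹(4) = 2
σ(3) = 3 → σ⁻¹(3) = 3
σ(4) = 2 → σ⁻¹(2) = 4

σ⁻¹ = [1 4 3 2]


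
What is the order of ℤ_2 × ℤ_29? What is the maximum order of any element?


|ℤ_2 × ℤ_29| = 2 × 29 = 58
Max element order = lcm(2,29) = 58
Cyclic? Yes (gcd=1)

|ℤ_2×ℤ_29| = 58, max element order = 58


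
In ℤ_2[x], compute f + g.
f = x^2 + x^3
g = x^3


Add coefficients mod 2:
x^0: 0 + 0 = 0 (mod 2)
x^1: 0 + 0 = 0 (mod 2)
x^2: 1 + 0 = 1 (mod 2)
x^3: 1 + 1 = 0 (mod 2)
Result: x^2

f + g = x^2


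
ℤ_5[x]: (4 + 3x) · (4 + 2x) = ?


Expand and collect like terms; reduce coefficients mod 5:
x^0: 4·4 = 16 ≡ 1 (mod 5)
x^1: 4·2 + 3·4 = 20 ≡ 0 (mod 5)
x^2: 3·2 = 6 ≡ 1 (mod 5)
Result: 1 + x^2

f · g = 1 + x^2


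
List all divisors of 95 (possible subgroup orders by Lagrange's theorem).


Lagrange's theorem: |H| divides |G|
|G| = 95
Divisors of 95: 1, 5, 19, 95

Possible subgroup orders: {1, 5, 19, 95}


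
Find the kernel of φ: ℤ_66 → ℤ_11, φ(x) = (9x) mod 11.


Kernel = preimage of identity
ker(φ) = {x ∈ ℤ_66 : 9x ≡ 0 (mod 11)}. Since 11 | 66, φ is well-defined. The kernel is the cyclic subgroup ⟨11⟩ of ℤ_66 (order 6), i.e. {0, 11, 22, 33, 44, 55}

ker(φ) = {0, 11, 22, 33, 44, 55}


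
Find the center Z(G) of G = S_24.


Z(G) = {g ∈ G | gx = xg for all x ∈ G}
S_n is non-abelian for n ≥ 3; Z(S_24) is trivial

Z(S_24) = {e}


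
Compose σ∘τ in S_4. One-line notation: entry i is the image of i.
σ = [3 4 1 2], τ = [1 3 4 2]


σ∘τ: apply τ first, then σ
1 →τ 1 →σ 3
2 →τ 3 →σ 1
3 →τ 4 →σ 2
4 →τ 2 →σ 4

σ∘τ = [3 1 2 4]


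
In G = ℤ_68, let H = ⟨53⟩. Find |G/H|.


|⟨53⟩| = n / gcd(53, 68) = 68 / 1 = 68
H is normal (ℤ_68 is abelian).
|G/H| = |G| / |H| = 68 / 68 = 1

|G/H| = 1


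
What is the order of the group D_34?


|D_n| = 2n (n rotations and n reflections)
|D_34| = 2×34 = 68

|D_34| = 68


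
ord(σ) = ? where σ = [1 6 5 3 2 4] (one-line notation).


Cycle decomposition: (2 6 4 3 5)
Cycle lengths: 5
Order = lcm(5) = 5

ord(σ) = 5


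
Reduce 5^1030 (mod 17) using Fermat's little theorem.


Fermat's little theorem: if p is prime and gcd(a,p)=1, then a^(p-1) ≡ 1 (mod p)
p = 17 is prime, gcd(5,17) = 1
Reduce exponent: 1030 mod 16 = 6
So 5^1030 ≡ 5^6 (mod 17)
5^6 mod 17 = 2

5^1030 ≡ 2 (mod 17)


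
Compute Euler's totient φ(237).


Factor n: 237 = 3 × 79
φ(n) = n · ∏(1 - 1/p) over distinct primes p | n
φ(237) = 237 · (1 - 1/3) · (1 - 1/79) = 156

φ(237) = 156


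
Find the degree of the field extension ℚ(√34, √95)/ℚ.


[ℚ(√34,√95):ℚ] = [ℚ(√34,√95):ℚ(√34)]·[ℚ(√34):ℚ] = 2·2 = 4

[ℚ(√34, √95)/ℚ] = 4


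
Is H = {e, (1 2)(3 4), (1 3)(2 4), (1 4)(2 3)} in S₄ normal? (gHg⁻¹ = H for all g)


H = {e, (1 2)(3 4), (1 3)(2 4), (1 4)(2 3)} in S₄
This is the Klein four-group V₄; it is normal in S₄ (it is a union of conjugacy classes)

Yes, normal subgroup


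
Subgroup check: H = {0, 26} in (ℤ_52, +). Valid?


Subgroup test for H = {0, 26} in (ℤ_52, +):
(1) 0 ∈ H? Yes
(2) Closure: for all a,b ∈ H, (a+b) mod 52 ∈ H? Yes
(3) Inverses: for all a ∈ H, -a mod 52 ∈ H? Yes

Yes, H is a subgroup of ℤ_52


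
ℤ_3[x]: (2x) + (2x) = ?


Add coefficients mod 3:
x^0: 0 + 0 = 0 (mod 3)
x^1: 2 + 2 = 1 (mod 3)
Result: x

f + g = x


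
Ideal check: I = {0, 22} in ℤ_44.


Check ideal conditions for I = {0, 22} in ℤ_44:
(1) I is an additive subgroup? Yes
(2) For r ∈ ℤ_44 and a ∈ I: r·a ∈ I? Yes

Yes, I is an ideal of ℤ_44


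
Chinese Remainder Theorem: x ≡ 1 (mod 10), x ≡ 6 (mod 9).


m₁ = 10, m₂ = 9, gcd = 1, so CRT applies. M = m₁·m₂ = 90
Let M₁ = M/m₁ = 9, M₂ = M/m₂ = 10
Find y₁ ≡ M₁⁻¹ (mod m₁): 9⁻¹ ≡ 9 (mod 10)
Find y₂ ≡ M₂⁻¹ (mod m₂): 10⁻¹ ≡ 1 (mod 9)
x = a₁·M₁·y₁ + a₂·M₂·y₂ = 1·9·9 + 6·10·1 = 141
Reduce mod 90: x ≡ 51
Check: 51 mod 10 = 1 ✓, 51 mod 9 = 6 ✓

x ≡ 51 (mod 90)


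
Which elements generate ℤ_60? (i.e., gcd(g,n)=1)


g generates ℤ_n iff gcd(g,n) = 1
Prime factors of 60: 2, 3, 5
Generators are g ∈ {1,...,59} not divisible by any of these primes.
Generators: {1, 7, 11, 13, 17, 19, 23, 29, 31, 37, 41, 43, 47, 49, 53, 59}
Number of generators = φ(60) = 16

Generators of ℤ_60 = {1, 7, 11, 13, 17, 19, 23, 29, 31, 37, 41, 43, 47, 49, 53, 59}


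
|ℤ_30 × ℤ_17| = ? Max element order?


|ℤ_30 × ℤ_17| = 30 × 17 = 510
Max element order = lcm(30,17) = 510
Cyclic? Yes (gcd=1)

|ℤ_30×ℤ_17| = 510, max element order = 510


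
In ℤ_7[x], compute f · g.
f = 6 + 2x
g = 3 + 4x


Expand and collect like terms; reduce coefficients mod 7:
x^0: 6·3 = 18 ≡ 4 (mod 7)
x^1: 6·4 + 2·3 = 30 ≡ 2 (mod 7)
x^2: 2·4 = 8 ≡ 1 (mod 7)
Result: 4 + 2x + x^2

f · g = 4 + 2x + x^2


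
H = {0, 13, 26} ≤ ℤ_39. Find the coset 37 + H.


37 + H = {37 + h (mod 39) : h ∈ H}
37+0=37, 37+13=11, 37+26=24
37 + H = {11, 24, 37} = 11 + H

37 + H = {11, 24, 37}


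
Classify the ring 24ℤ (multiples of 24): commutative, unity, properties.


24ℤ is a commutative ring under +,× but has no multiplicative identity (1 ∉ 24ℤ); it has no zero divisors, but without unity it is not an integral domain
Commutative: Yes
Integral domain: No
Has unity: No

24ℤ (multiples of 24): Commutative=Yes, Unity=No


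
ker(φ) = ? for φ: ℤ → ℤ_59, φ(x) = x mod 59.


Kernel = preimage of identity
ker(φ) = {x ∈ ℤ : x ≡ 0 (mod 59)} = 59ℤ = {0, ±59, ±118, ...}

ker(φ) = 59ℤ


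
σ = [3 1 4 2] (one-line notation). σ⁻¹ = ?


To find σ⁻¹, swap domain and range:
σ(1) = 3 → σ⁻¹(3) = 1
σ(2) = 1 → σ⁻¹(1) = 2
σ(3) = 4 → σ⁻¹(4) = 3
σ(4) = 2 → σ⁻¹(2) = 4

σ⁻¹ = [2 4 1 3]


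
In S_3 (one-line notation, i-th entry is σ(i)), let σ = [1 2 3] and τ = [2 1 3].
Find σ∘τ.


σ∘τ: apply τ first, then σ
1 →τ 2 →σ 2
2 →τ 1 →σ 1
3 →τ 3 →σ 3

σ∘τ = [2 1 3]


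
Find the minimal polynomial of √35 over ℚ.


√35 satisfies x² - 35 = 0, irreducible over ℚ since 35 is squarefree

Minimal polynomial: x² - 35


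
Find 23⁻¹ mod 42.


Use the extended Euclidean algorithm to write 1 = 23·s + 42·t; then s mod 42 is the inverse.
Euclidean algorithm:
  23 = 0·42 + 23
  42 = 1·23 + 19
  23 = 1·19 + 4
  19 = 4·4 + 3
  4 = 1·3 + 1
  3 = 3·1 + 0
gcd(23,42) = 1
Back-substitution gives: 23·(11) + 42·(-6) = 1
So 23⁻¹ ≡ 11 ≡ 11 (mod 42)
Check: 23 × 11 = 253 ≡ 1 (mod 42) ✓

23⁻¹ ≡ 11 (mod 42)


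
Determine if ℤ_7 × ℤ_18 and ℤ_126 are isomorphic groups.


Comparing ℤ_7 × ℤ_18 and ℤ_126:
gcd(7,18) = 1, so ℤ_7 × ℤ_18 ≅ ℤ_126 (CRT)

Yes, ℤ_7 × ℤ_18 ≅ ℤ_126


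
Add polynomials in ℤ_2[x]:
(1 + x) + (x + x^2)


Add coefficients mod 2:
x^0: 1 + 0 = 1 (mod 2)
x^1: 1 + 1 = 0 (mod 2)
x^2: 0 + 1 = 1 (mod 2)
Result: 1 + x^2

f + g = 1 + x^2


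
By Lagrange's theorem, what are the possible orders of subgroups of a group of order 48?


Lagrange's theorem: |H| divides |G|
|G| = 48
Divisors of 48: 1, 2, 3, 4, 6, 8, 12, 16, 24, 48

Possible subgroup orders: {1, 2, 3, 4, 6, 8, 12, 16, 24, 48}


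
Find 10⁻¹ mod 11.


Use the extended Euclidean algorithm to write 1 = 10·s + 11·t; then s mod 11 is the inverse.
Euclidean algorithm:
  10 = 0·11 + 10
  11 = 1·10 + 1
  10 = 10·1 + 0
gcd(10,11) = 1
Back-substitution gives: 10·(-1) + 11·(1) = 1
So 10⁻¹ ≡ -1 ≡ 10 (mod 11)
Check: 10 × 10 = 100 ≡ 1 (mod 11) ✓

10⁻¹ ≡ 10 (mod 11)


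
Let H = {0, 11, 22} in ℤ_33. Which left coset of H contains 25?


25 + H = {25 + h (mod 33) : h ∈ H}
25+0=25, 25+11=3, 25+22=14
25 + H = {3, 14, 25} = 3 + H

25 + H = {3, 14, 25}


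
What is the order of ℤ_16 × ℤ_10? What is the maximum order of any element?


|ℤ_16 × ℤ_10| = 16 × 10 = 160
Max element order = lcm(16,10) = 80
Cyclic? No (gcd=2)

|ℤ_16×ℤ_10| = 160, max element order = 80


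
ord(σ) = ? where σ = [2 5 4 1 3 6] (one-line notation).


Cycle decomposition: (1 2 5 3 4)
Cycle lengths: 5
Order = lcm(5) = 5

ord(σ) = 5


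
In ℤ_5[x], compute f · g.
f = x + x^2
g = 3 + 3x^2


Expand and collect like terms; reduce coefficients mod 5:
x^0: 0·3 = 0 ≡ 0 (mod 5)
x^1: 0·0 + 1·3 = 3 ≡ 3 (mod 5)
x^2: 0·3 + 1·0 + 1·3 = 3 ≡ 3 (mod 5)
x^3: 1·3 + 1·0 = 3 ≡ 3 (mod 5)
x^4: 1·3 = 3 ≡ 3 (mod 5)
Result: 3x + 3x^2 + 3x^3 + 3x^4

f · g = 3x + 3x^2 + 3x^3 + 3x^4


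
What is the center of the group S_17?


Z(G) = {g ∈ G | gx = xg for all x ∈ G}
S_n is non-abelian for n ≥ 3; Z(S_17) is trivial

Z(S_17) = {e}


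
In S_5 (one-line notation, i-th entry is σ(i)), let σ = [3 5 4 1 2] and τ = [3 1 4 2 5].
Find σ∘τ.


σ∘τ: apply τ first, then σ
1 →τ 3 →σ 4
2 →τ 1 →σ 3
3 →τ 4 →σ 1
4 →τ 2 →σ 5
5 →τ 5 →σ 2

σ∘τ = [4 3 1 5 2]


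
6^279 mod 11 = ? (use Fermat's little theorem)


Fermat's little theorem: if p is prime and gcd(a,p)=1, then a^(p-1) ≡ 1 (mod p)
p = 11 is prime, gcd(6,11) = 1
Reduce exponent: 279 mod 10 = 9
So 6^279 ≡ 6^9 (mod 11)
6^9 mod 11 = 2

6^279 ≡ 2 (mod 11)


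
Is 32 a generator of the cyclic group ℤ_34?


g generates ℤ_n iff gcd(g, n) = 1
gcd(32, 34) = 2
Since gcd = 2 ≠ 1, ⟨32⟩ has order 17 < 34, so 32 is not a generator.

No, 32 does not generate ℤ_34


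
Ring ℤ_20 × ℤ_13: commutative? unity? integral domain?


Direct product ring; commutative with unity (1,1); but (1,0)·(0,1) = (0,0) gives zero divisors, so not an integral domain
Commutative: Yes
Integral domain: No
Has unity: Yes

ℤ_20 × ℤ_13: Commutative=Yes, Unity=Yes


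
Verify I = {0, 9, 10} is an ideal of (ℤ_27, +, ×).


Check ideal conditions for I = {0, 9, 10} in ℤ_27:
(1) I is an additive subgroup? No
(2) For r ∈ ℤ_27 and a ∈ I: r·a ∈ I? No  [counterexample: r=2, a=9, r·a mod 27 = 18 ∉ I]

No, I is not an ideal of ℤ_27


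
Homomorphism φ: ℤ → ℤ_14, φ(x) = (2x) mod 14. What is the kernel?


Kernel = preimage of identity
ker(φ) = {x ∈ ℤ : 2x ≡ 0 (mod 14)}. gcd(2,14) = 2, so 2x ≡ 0 (mod 14) ⟺ x ≡ 0 (mod 14/2 = 7). Hence ker(φ) = 7ℤ

ker(φ) = 7ℤ


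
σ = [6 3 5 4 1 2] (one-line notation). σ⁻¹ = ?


To find σ⁻¹, swap domain and range:
σ(1) = 6 → σ⁻¹(6) = 1
σ(2) = 3 → σ⁻¹(3) = 2
σ(3) = 5 → σ⁻¹(5) = 3
σ(4) = 4 → σ⁻¹(4) = 4
σ(5) = 1 → σ⁻¹(1) = 5
σ(6) = 2 → σ⁻¹(2) = 6

σ⁻¹ = [5 6 2 4 3 1]


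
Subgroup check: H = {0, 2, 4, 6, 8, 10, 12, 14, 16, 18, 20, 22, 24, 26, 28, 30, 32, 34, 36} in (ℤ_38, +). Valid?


Subgroup test for H = {0, 2, 4, 6, 8, 10, 12, 14, 16, 18, 20, 22, 24, 26, 28, 30, 32, 34, 36} in (ℤ_38, +):
(1) 0 ∈ H? Yes
(2) Closure: for all a,b ∈ H, (a+b) mod 38 ∈ H? Yes
(3) Inverses: for all a ∈ H, -a mod 38 ∈ H? Yes

Yes, H is a subgroup of ℤ_38


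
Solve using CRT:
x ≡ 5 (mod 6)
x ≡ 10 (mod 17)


m₁ = 6, m₂ = 17, gcd = 1, so CRT applies. M = m₁·m₂ = 102
Let M₁ = M/m₁ = 17, M₂ = M/m₂ = 6
Find y₁ ≡ M₁⁻¹ (mod m₁): 17⁻¹ ≡ 5 (mod 6)
Find y₂ ≡ M₂⁻¹ (mod m₂): 6⁻¹ ≡ 3 (mod 17)
x = a₁·M₁·y₁ + a₂·M₂·y₂ = 5·17·5 + 10·6·3 = 605
Reduce mod 102: x ≡ 95
Check: 95 mod 6 = 5 ✓, 95 mod 17 = 10 ✓

x ≡ 95 (mod 102)


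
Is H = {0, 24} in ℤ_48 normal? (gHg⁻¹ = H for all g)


H = {0, 24} in ℤ_48
ℤ_48 is abelian; every subgroup of an abelian group is normal

Yes, normal subgroup


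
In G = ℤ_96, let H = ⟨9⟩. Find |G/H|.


|⟨9⟩| = n / gcd(9, 96) = 96 / 3 = 32
H is normal (ℤ_96 is abelian).
|G/H| = |G| / |H| = 96 / 32 = 3

|G/H| = 3


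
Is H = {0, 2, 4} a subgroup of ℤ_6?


Subgroup test for H = {0, 2, 4} in (ℤ_6, +):
(1) 0 ∈ H? Yes
(2) Closure: for all a,b ∈ H, (a+b) mod 6 ∈ H? Yes
(3) Inverses: for all a ∈ H, -a mod 6 ∈ H? Yes

Yes, H is a subgroup of ℤ_6


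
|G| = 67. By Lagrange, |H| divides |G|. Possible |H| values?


Lagrange's theorem: |H| divides |G|
|G| = 67
Divisors of 67: 1, 67

Possible subgroup orders: {1, 67}


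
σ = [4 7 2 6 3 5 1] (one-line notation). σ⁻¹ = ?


To find σ⁻¹, swap domain and range:
σ(1) = 4 → σ⁻¹(4) = 1
σ(2) = 7 → σ⁻¹(7) = 2
σ(3) = 2 → σ⁻¹(2) = 3
σ(4) = 6 → σ⁻¹(6) = 4
σ(5) = 3 → σ⁻¹(3) = 5
σ(6) = 5 → σ⁻¹(5) = 6
σ(7) = 1 → σ⁻¹(1) = 7

σ⁻¹ = [7 3 5 1 6 4 2]
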